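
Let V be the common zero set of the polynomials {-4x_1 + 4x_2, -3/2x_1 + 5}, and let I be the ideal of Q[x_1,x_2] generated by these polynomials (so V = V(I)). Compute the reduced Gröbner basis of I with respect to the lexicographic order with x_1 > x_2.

G = {x_1 - 10/3, x_2 - 10/3}

f_1 = -4x_1 + 4x_2, LT = x_1.
f_2 = -3/2x_1 + 5, LT = x_1.

S(f_1,f_2): lcm = x_1. S = -x_2 + 10/3.
  leading term x_2: no divisor's leading term divides it; move -x_2 to the remainder.
  leading term 1: no divisor's leading term divides it; move 10/3 to the remainder.
  remainder -x_2 + 10/3 ≠ 0; add g_3 = -x_2 + 10/3 to the basis.

S(f_1,g_3): leading monomials are coprime, so the S-polynomial reduces to 0 (Buchberger's first criterion).
S(f_2,g_3): leading monomials are coprime, so the S-polynomial reduces to 0 (Buchberger's first criterion).
Every S-polynomial of the final basis reduces to 0, so we have a Gröbner basis.
Inter-reduce: drop elements whose leading term is divisible by another's, tail-reduce, and make monic.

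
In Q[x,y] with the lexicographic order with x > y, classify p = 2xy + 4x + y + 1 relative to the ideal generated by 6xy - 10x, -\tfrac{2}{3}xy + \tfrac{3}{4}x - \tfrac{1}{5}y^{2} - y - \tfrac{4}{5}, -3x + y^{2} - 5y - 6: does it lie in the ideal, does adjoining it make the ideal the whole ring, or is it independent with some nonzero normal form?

2xy + 4x + y + 1 lies in I (it reduces to 0).

First compute the reduced Gröbner basis of I by Buchberger's algorithm.
f_1 = 6xy - 10x, LT = xy.
f_2 = -\tfrac{2}{3}xy + \tfrac{3}{4}x - \tfrac{1}{5}y^{2} - y - \tfrac{4}{5}, LT = xy.
f_3 = -3x + y^{2} - 5y - 6, LT = x.

S(f_1,f_2): lcm = xy. S = -\tfrac{13}{24}x - \tfrac{3}{10}y^{2} - \tfrac{3}{2}y - \tfrac{6}{5}.
  leading term x: subtract (\tfrac{13}{72})·f_3 from -\tfrac{13}{24}x - \tfrac{3}{10}y^{2} - \tfrac{3}{2}y - \tfrac{6}{5} → -\tfrac{173}{360}y^{2} - \tfrac{43}{72}y - \tfrac{7}{60}
  leading term y^{2}: no divisor's leading term divides it; move -\tfrac{173}{360}y^{2} to the remainder.
  leading term y: no divisor's leading term divides it; move -\tfrac{43}{72}y to the remainder.
  leading term 1: no divisor's leading term divides it; move -\tfrac{7}{60} to the remainder.
  remainder -\tfrac{173}{360}y^{2} - \tfrac{43}{72}y - \tfrac{7}{60} ≠ 0; add h_4 = -\tfrac{173}{360}y^{2} - \tfrac{43}{72}y - \tfrac{7}{60} to the basis.

S(f_1,f_3): lcm = xy. S = -\tfrac{5}{3}x + \tfrac{1}{3}y^{3} - \tfrac{5}{3}y^{2} - 2y.
  leading term x: subtract (\tfrac{5}{9})·f_3 from -\tfrac{5}{3}x + \tfrac{1}{3}y^{3} - \tfrac{5}{3}y^{2} - 2y → \tfrac{1}{3}y^{3} - \tfrac{20}{9}y^{2} + \tfrac{7}{9}y + \tfrac{10}{3}
  leading term y^{3}: subtract (-\tfrac{120}{173}y)·h_4 from \tfrac{1}{3}y^{3} - \tfrac{20}{9}y^{2} + \tfrac{7}{9}y + \tfrac{10}{3} → -\tfrac{4105}{1557}y^{2} + \tfrac{1085}{1557}y + \tfrac{10}{3}
  leading term y^{2}: subtract (\tfrac{164200}{29929})·h_4 from -\tfrac{4105}{1557}y^{2} + \tfrac{1085}{1557}y + \tfrac{10}{3} → \tfrac{118920}{29929}y + \tfrac{118920}{29929}
  leading term y: no divisor's leading term divides it; move \tfrac{118920}{29929}y to the remainder.
  leading term 1: no divisor's leading term divides it; move \tfrac{118920}{29929} to the remainder.
  remainder \tfrac{118920}{29929}y + \tfrac{118920}{29929} ≠ 0; add h_5 = \tfrac{118920}{29929}y + \tfrac{118920}{29929} to the basis.

S(f_2,f_3): lcm = xy. S = -\tfrac{9}{8}x + \tfrac{1}{3}y^{3} - \tfrac{41}{30}y^{2} - \tfrac{1}{2}y + \tfrac{6}{5}.
  leading term x: subtract (\tfrac{3}{8})·f_3 from -\tfrac{9}{8}x + \tfrac{1}{3}y^{3} - \tfrac{41}{30}y^{2} - \tfrac{1}{2}y + \tfrac{6}{5} → \tfrac{1}{3}y^{3} - \tfrac{209}{120}y^{2} + \tfrac{11}{8}y + \tfrac{69}{20}
  leading term y^{3}: subtract (-\tfrac{120}{173}y)·h_4 from \tfrac{1}{3}y^{3} - \tfrac{209}{120}y^{2} + \tfrac{11}{8}y + \tfrac{69}{20} → -\tfrac{14919}{6920}y^{2} + \tfrac{1791}{1384}y + \tfrac{69}{20}
  leading term y^{2}: subtract (\tfrac{134271}{29929})·h_4 from -\tfrac{14919}{6920}y^{2} + \tfrac{1791}{1384}y + \tfrac{69}{20} → \tfrac{118920}{29929}y + \tfrac{118920}{29929}
  leading term y: subtract (1)·h_5 from \tfrac{118920}{29929}y + \tfrac{118920}{29929} → 0
  remainder 0.

S(f_1,h_4): lcm = xy^{2}. S = -\tfrac{1510}{519}xy - \tfrac{42}{173}x.
  leading term xy: subtract (-\tfrac{755}{1557})·f_1 from -\tfrac{1510}{519}xy - \tfrac{42}{173}x → -\tfrac{7928}{1557}x
  leading term x: subtract (\tfrac{7928}{4671})·f_3 from -\tfrac{7928}{1557}x → -\tfrac{7928}{4671}y^{2} + \tfrac{39640}{4671}y + \tfrac{15856}{1557}
  leading term y^{2}: subtract (\tfrac{317120}{89787})·h_4 from -\tfrac{7928}{4671}y^{2} + \tfrac{39640}{4671}y + \tfrac{15856}{1557} → \tfrac{317120}{29929}y + \tfrac{317120}{29929}
  leading term y: subtract (\tfrac{8}{3})·h_5 from \tfrac{317120}{29929}y + \tfrac{317120}{29929} → 0
  remainder 0.

S(f_2,h_4): lcm = xy^{2}. S = -\tfrac{3277}{1384}xy - \tfrac{42}{173}x + \tfrac{3}{10}y^{3} + \tfrac{3}{2}y^{2} + \tfrac{6}{5}y.
  leading term xy: subtract (-\tfrac{3277}{8304})·f_1 from -\tfrac{3277}{1384}xy - \tfrac{42}{173}x + \tfrac{3}{10}y^{3} + \tfrac{3}{2}y^{2} + \tfrac{6}{5}y → -\tfrac{17393}{4152}x + \tfrac{3}{10}y^{3} + \tfrac{3}{2}y^{2} + \tfrac{6}{5}y
  leading term x: subtract (\tfrac{17393}{12456})·f_3 from -\tfrac{17393}{4152}x + \tfrac{3}{10}y^{3} + \tfrac{3}{2}y^{2} + \tfrac{6}{5}y → \tfrac{3}{10}y^{3} + \tfrac{1291}{12456}y^{2} + \tfrac{509561}{62280}y + \tfrac{17393}{2076}
  leading term y^{3}: subtract (-\tfrac{108}{173}y)·h_4 from \tfrac{3}{10}y^{3} + \tfrac{1291}{12456}y^{2} + \tfrac{509561}{62280}y + \tfrac{17393}{2076} → -\tfrac{3353}{12456}y^{2} + \tfrac{101005}{12456}y + \tfrac{17393}{2076}
  leading term y^{2}: subtract (\tfrac{16765}{29929})·h_4 from -\tfrac{3353}{12456}y^{2} + \tfrac{101005}{12456}y + \tfrac{17393}{2076} → \tfrac{252705}{29929}y + \tfrac{252705}{29929}
  leading term y: subtract (\tfrac{17}{8})·h_5 from \tfrac{252705}{29929}y + \tfrac{252705}{29929} → 0
  remainder 0.

S(f_3,h_4): leading monomials are coprime, so the S-polynomial reduces to 0 (Buchberger's first criterion).
S(f_1,h_5): lcm = xy. S = -\tfrac{8}{3}x.
  leading term x: subtract (\tfrac{8}{9})·f_3 from -\tfrac{8}{3}x → -\tfrac{8}{9}y^{2} + \tfrac{40}{9}y + \tfrac{16}{3}
  leading term y^{2}: subtract (\tfrac{320}{173})·h_4 from -\tfrac{8}{9}y^{2} + \tfrac{40}{9}y + \tfrac{16}{3} → \tfrac{960}{173}y + \tfrac{960}{173}
  leading term y: subtract (\tfrac{1384}{991})·h_5 from \tfrac{960}{173}y + \tfrac{960}{173} → 0
  remainder 0.

S(f_2,h_5): lcm = xy. S = -\tfrac{17}{8}x + \tfrac{3}{10}y^{2} + \tfrac{3}{2}y + \tfrac{6}{5}.
  leading term x: subtract (\tfrac{17}{24})·f_3 from -\tfrac{17}{8}x + \tfrac{3}{10}y^{2} + \tfrac{3}{2}y + \tfrac{6}{5} → -\tfrac{49}{120}y^{2} + \tfrac{121}{24}y + \tfrac{109}{20}
  leading term y^{2}: subtract (\tfrac{147}{173})·h_4 from -\tfrac{49}{120}y^{2} + \tfrac{121}{24}y + \tfrac{109}{20} → \tfrac{960}{173}y + \tfrac{960}{173}
  leading term y: subtract (\tfrac{1384}{991})·h_5 from \tfrac{960}{173}y + \tfrac{960}{173} → 0
  remainder 0.

S(f_3,h_5): leading monomials are coprime, so the S-polynomial reduces to 0 (Buchberger's first criterion).
S(h_4,h_5): lcm = y^{2}. S = \tfrac{42}{173}y + \tfrac{42}{173}.
  leading term y: subtract (\tfrac{1211}{19820})·h_5 from \tfrac{42}{173}y + \tfrac{42}{173} → 0
  remainder 0.

Every S-polynomial of the final basis reduces to 0, so we have a Gröbner basis.
Inter-reduce: drop elements whose leading term is divisible by another's, tail-reduce, and make monic.
Reduced Gröbner basis: {x, y + 1}.
Label its elements g_1 = x, g_2 = y + 1.

Reduce p = 2xy + 4x + y + 1 modulo G:
  leading term xy: subtract (2y)·g_1 from 2xy + 4x + y + 1 → 4x + y + 1
  leading term x: subtract (4)·g_1 from 4x + y + 1 → y + 1
  leading term y: subtract (1)·g_2 from y + 1 → 0
  normal form = 0.
Since the normal form is 0, p ∈ I.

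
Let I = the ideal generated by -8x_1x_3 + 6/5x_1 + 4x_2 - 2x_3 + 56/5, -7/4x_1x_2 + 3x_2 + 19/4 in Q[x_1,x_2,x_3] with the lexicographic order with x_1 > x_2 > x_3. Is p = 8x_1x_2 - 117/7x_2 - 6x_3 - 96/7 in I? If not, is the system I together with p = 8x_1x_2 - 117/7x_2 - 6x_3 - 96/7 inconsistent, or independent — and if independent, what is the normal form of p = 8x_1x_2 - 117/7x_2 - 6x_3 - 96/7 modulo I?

First compute the reduced Gröbner basis of I by Buchberger's algorithm.
f_1 = -8x_1x_3 + 6/5x_1 + 4x_2 - 2x_3 + 56/5, LT = x_1x_3.
f_2 = -7/4x_1x_2 + 3x_2 + 19/4, LT = x_1x_2.

S(f_1,f_2): lcm = x_1x_2x_3. S = -3/20x_1x_2 - 1/2x_2^2 + 55/28x_2x_3 - 7/5x_2 + 19/7x_3.
  leading term x_1x_2: subtract (3/35)·f_2 from -3/20x_1x_2 - 1/2x_2^2 + 55/28x_2x_3 - 7/5x_2 + 19/7x_3 → -1/2x_2^2 + 55/28x_2x_3 - 58/35x_2 + 19/7x_3 - 57/140
  leading term x_2^2: no divisor's leading term divides it; move -1/2x_2^2 to the remainder.
  leading term x_2x_3: no divisor's leading term divides it; move 55/28x_2x_3 to the remainder.
  leading term x_2: no divisor's leading term divides it; move -58/35x_2 to the remainder.
  leading term x_3: no divisor's leading term divides it; move 19/7x_3 to the remainder.
  leading term 1: no divisor's leading term divides it; move -57/140 to the remainder.
  remainder -1/2x_2^2 + 55/28x_2x_3 - 58/35x_2 + 19/7x_3 - 57/140 ≠ 0; add h_3 = -1/2x_2^2 + 55/28x_2x_3 - 58/35x_2 + 19/7x_3 - 57/140 to the basis.

The other S-polynomials (S(f_1,h_3), S(f_2,h_3)) all reduce to 0 modulo the current basis, so we have a Gröbner basis.
Inter-reduce: drop elements whose leading term is divisible by another's, tail-reduce, and make monic.
Reduced Gröbner basis: {x_1x_2 - 12/7x_2 - 19/7, x_1x_3 - 3/20x_1 - 1/2x_2 + 1/4x_3 - 7/5, x_2^2 - 55/14x_2x_3 + 116/35x_2 - 38/7x_3 + 57/70}.
Label its elements g_1 = x_1x_2 - 12/7x_2 - 19/7, g_2 = x_1x_3 - 3/20x_1 - 1/2x_2 + 1/4x_3 - 7/5, g_3 = x_2^2 - 55/14x_2x_3 + 116/35x_2 - 38/7x_3 + 57/70.

Reduce p = 8x_1x_2 - 117/7x_2 - 6x_3 - 96/7 modulo G:
  leading term x_1x_2: subtract (8)·g_1 from 8x_1x_2 - 117/7x_2 - 6x_3 - 96/7 → -3x_2 - 6x_3 + 8
  leading term x_2: no divisor's leading term divides it; move -3x_2 to the remainder.
  leading term x_3: no divisor's leading term divides it; move -6x_3 to the remainder.
  leading term 1: no divisor's leading term divides it; move 8 to the remainder.
  normal form = -3x_2 - 6x_3 + 8.
The normal form is nonzero, so p ∉ I. Since p minus its normal form lies in I, I + (p) = I + (r) where r = -3x_2 - 6x_3 + 8; decide whether this ideal is the whole ring.
Run Buchberger on G together with r (pairs among the g_i already reduce to 0 since G is a Gröbner basis):
g_1 = x_1x_2 - 12/7x_2 - 19/7, LT = x_1x_2.
g_2 = x_1x_3 - 3/20x_1 - 1/2x_2 + 1/4x_3 - 7/5, LT = x_1x_3.
g_3 = x_2^2 - 55/14x_2x_3 + 116/35x_2 - 38/7x_3 + 57/70, LT = x_2^2.
r = -3x_2 - 6x_3 + 8, LT = x_2.

S(g_1,r): lcm = x_1x_2. S = -2x_1x_3 + 8/3x_1 - 12/7x_2 - 19/7.
  leading term x_1x_3: subtract (-2)·g_2 from -2x_1x_3 + 8/3x_1 - 12/7x_2 - 19/7 → 71/30x_1 - 19/7x_2 + 1/2x_3 - 193/35
  leading term x_1: no divisor's leading term divides it; move 71/30x_1 to the remainder.
  leading term x_2: subtract (19/21)·r from -19/7x_2 + 1/2x_3 - 193/35 → 83/14x_3 - 1339/105
  leading term x_3: no divisor's leading term divides it; move 83/14x_3 to the remainder.
  leading term 1: no divisor's leading term divides it; move -1339/105 to the remainder.
  remainder 71/30x_1 + 83/14x_3 - 1339/105 ≠ 0; add m_5 = 71/30x_1 + 83/14x_3 - 1339/105 to the basis.

S(g_3,r): lcm = x_2^2. S = -83/14x_2x_3 + 628/105x_2 - 38/7x_3 + 57/70.
  leading term x_2x_3: subtract (83/42x_3)·r from -83/14x_2x_3 + 628/105x_2 - 38/7x_3 + 57/70 → 628/105x_2 + 83/7x_3^2 - 446/21x_3 + 57/70
  leading term x_2: subtract (-628/315)·r from 628/105x_2 + 83/7x_3^2 - 446/21x_3 + 57/70 → 83/7x_3^2 - 166/5x_3 + 10561/630
  leading term x_3^2: no divisor's leading term divides it; move 83/7x_3^2 to the remainder.
  leading term x_3: no divisor's leading term divides it; move -166/5x_3 to the remainder.
  leading term 1: no divisor's leading term divides it; move 10561/630 to the remainder.
  remainder 83/7x_3^2 - 166/5x_3 + 10561/630 ≠ 0; add m_6 = 83/7x_3^2 - 166/5x_3 + 10561/630 to the basis.

The other S-polynomials (S(g_1,g_2), S(g_1,g_3), S(g_2,g_3), S(g_2,r), S(g_1,m_5), S(g_2,m_5), S(g_3,m_5), S(r,m_5), S(g_1,m_6), S(g_2,m_6), S(g_3,m_6), S(r,m_6), S(m_5,m_6)) all reduce to 0 modulo the current basis, so we have a Gröbner basis.
Inter-reduce: drop elements whose leading term is divisible by another's, tail-reduce, and make monic.
Reduced Gröbner basis: {x_1 + 1245/497x_3 - 2678/497, x_2 + 2x_3 - 8/3, x_3^2 - 14/5x_3 + 10561/7470}.
The reduced Gröbner basis of I + (p) is {x_1 + 1245/497x_3 - 2678/497, x_2 + 2x_3 - 8/3, x_3^2 - 14/5x_3 + 10561/7470} ≠ {1}, a proper ideal, so the enlarged system stays consistent: p is independent of I, with normal form -3x_2 - 6x_3 + 8.

8x_1x_2 - 117/7x_2 - 6x_3 - 96/7 is independent of I; its normal form modulo I is -3x_2 - 6x_3 + 8.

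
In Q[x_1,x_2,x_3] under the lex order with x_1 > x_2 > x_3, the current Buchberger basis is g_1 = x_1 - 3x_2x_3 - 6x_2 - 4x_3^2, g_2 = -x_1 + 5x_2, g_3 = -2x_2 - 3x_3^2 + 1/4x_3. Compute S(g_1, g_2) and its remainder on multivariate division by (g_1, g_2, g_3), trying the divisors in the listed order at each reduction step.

S(g_1, g_2) = -3x_2x_3 - x_2 - 4x_3^2; remainder on division = 9/2x_3^3 - 23/8x_3^2 - 1/8x_3.

lcm(LM(g_1), LM(g_2)) = x_1.
S = (lcm/LT(g_1))·g_1 − (lcm/LT(g_2))·g_2 = -3x_2x_3 - x_2 - 4x_3^2.
Reduce S modulo (g_1, g_2, g_3) in that order:
  leading term x_2x_3: subtract (3/2x_3)·g_3 from -3x_2x_3 - x_2 - 4x_3^2 → -x_2 + 9/2x_3^3 - 35/8x_3^2
  leading term x_2: subtract (1/2)·g_3 from -x_2 + 9/2x_3^3 - 35/8x_3^2 → 9/2x_3^3 - 23/8x_3^2 - 1/8x_3
  leading term x_3^3: no divisor's leading term divides it; move 9/2x_3^3 to the remainder.
  leading term x_3^2: no divisor's leading term divides it; move -23/8x_3^2 to the remainder.
  leading term x_3: no divisor's leading term divides it; move -1/8x_3 to the remainder.
The remainder 9/2x_3^3 - 23/8x_3^2 - 1/8x_3 is nonzero, so it would be added as the next basis element.
This is the inner loop of Buchberger's algorithm — each nonzero remainder becomes a new basis element.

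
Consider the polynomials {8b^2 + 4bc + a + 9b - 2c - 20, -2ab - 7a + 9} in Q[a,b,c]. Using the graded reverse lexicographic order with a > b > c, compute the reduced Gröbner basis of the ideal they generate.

f_1 = 8b^2 + 4bc + a + 9b - 2c - 20, LT = b^2.
f_2 = -2ab - 7a + 9, LT = ab.

S(f_1,f_2): lcm = ab^2. S = 1/2abc + 1/8a^2 - 19/8ab - 1/4ac - 5/2a + 9/2b.
  reduce S modulo (f_1, f_2):
  remainder 1/8a^2 - 2ac + 93/16a + 9/2b + 9/4c - 171/16 ≠ 0; add g_3 = 1/8a^2 - 2ac + 93/16a + 9/2b + 9/4c - 171/16 to the basis.

The other S-polynomials (S(f_1,g_3), S(f_2,g_3)) all reduce to 0 modulo the current basis, so we have a Gröbner basis.

G = {a^2 - 16ac + 93/2a + 36b + 18c - 171/2, ab + 7/2a - 9/2, b^2 + 1/2bc + 1/8a + 9/8b - 1/4c - 5/2}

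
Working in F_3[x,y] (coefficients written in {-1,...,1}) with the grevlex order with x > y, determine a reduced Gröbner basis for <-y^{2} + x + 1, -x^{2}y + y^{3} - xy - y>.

This is the nonlinear analogue of row-reducing a linear system.

f_1 = -y^{2} + x + 1, LT = y^{2}.
f_2 = -x^{2}y + y^{3} - xy - y, LT = x^{2}y.

S(f_1,f_2): lcm = x^{2}y^{2}. S = y^{4} - x^{3} - xy^{2} - x^{2} - y^{2}.
  leading term y^{4}: subtract (-y^{2})·f_1 from y^{4} - x^{3} - xy^{2} - x^{2} - y^{2} → -x^{3} - x^{2}
  leading term x^{3}: no divisor's leading term divides it; move -x^{3} to the remainder.
  leading term x^{2}: no divisor's leading term divides it; move -x^{2} to the remainder.
  remainder -x^{3} - x^{2} ≠ 0; add g_3 = -x^{3} - x^{2} to the basis.

S(f_1,g_3): leading monomials are coprime, so the S-polynomial reduces to 0 (Buchberger's first criterion).
S(f_2,g_3): lcm = x^{3}y. S = -xy^{3} + xy.
  leading term xy^{3}: subtract (xy)·f_1 from -xy^{3} + xy → -x^{2}y
  leading term x^{2}y: subtract (1)·f_2 from -x^{2}y → -y^{3} + xy + y
  leading term y^{3}: subtract (y)·f_1 from -y^{3} + xy + y → 0
  remainder 0.

Every S-polynomial of the final basis reduces to 0, so we have a Gröbner basis.

G = {x^{3} + x^{2}, x^{2}y, y^{2} - x - 1}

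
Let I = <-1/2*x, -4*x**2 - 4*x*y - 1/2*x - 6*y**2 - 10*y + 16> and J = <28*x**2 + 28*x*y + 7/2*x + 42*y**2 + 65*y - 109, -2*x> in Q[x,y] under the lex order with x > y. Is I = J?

Equality of ideals is decidable: compute both reduced Gröbner bases (unique for the ordering) and check whether they agree.
Buchberger on the first generating set:
f_1 = -1/2*x, LT = x.
f_2 = -4*x**2 - 4*x*y - 1/2*x - 6*y**2 - 10*y + 16, LT = x**2.

S(f_1,f_2): lcm = x**2. S = -x*y - 1/8*x - 3/2*y**2 - 5/2*y + 4.
  leading term x*y: subtract (2*y)·f_1 from -x*y - 1/8*x - 3/2*y**2 - 5/2*y + 4 → -1/8*x - 3/2*y**2 - 5/2*y + 4
  leading term x: subtract (1/4)·f_1 from -1/8*x - 3/2*y**2 - 5/2*y + 4 → -3/2*y**2 - 5/2*y + 4
  leading term y**2: no divisor's leading term divides it; move -3/2*y**2 to the remainder.
  leading term y: no divisor's leading term divides it; move -5/2*y to the remainder.
  leading term 1: no divisor's leading term divides it; move 4 to the remainder.
  remainder -3/2*y**2 - 5/2*y + 4 ≠ 0; add g_3 = -3/2*y**2 - 5/2*y + 4 to the basis.

The other S-polynomials (S(f_1,g_3), S(f_2,g_3)) all reduce to 0 modulo the current basis, so we have a Gröbner basis.
Inter-reduce: drop elements whose leading term is divisible by another's, tail-reduce, and make monic.
Reduced Gröbner basis: {x, y**2 + 5/3*y - 8/3}.

Buchberger on the second generating set:
h_1 = 28*x**2 + 28*x*y + 7/2*x + 42*y**2 + 65*y - 109, LT = x**2.
h_2 = -2*x, LT = x.

S(h_1,h_2): lcm = x**2. S = x*y + 1/8*x + 3/2*y**2 + 65/28*y - 109/28.
  leading term x*y: subtract (-1/2*y)·h_2 from x*y + 1/8*x + 3/2*y**2 + 65/28*y - 109/28 → 1/8*x + 3/2*y**2 + 65/28*y - 109/28
  leading term x: subtract (-1/16)·h_2 from 1/8*x + 3/2*y**2 + 65/28*y - 109/28 → 3/2*y**2 + 65/28*y - 109/28
  leading term y**2: no divisor's leading term divides it; move 3/2*y**2 to the remainder.
  leading term y: no divisor's leading term divides it; move 65/28*y to the remainder.
  leading term 1: no divisor's leading term divides it; move -109/28 to the remainder.
  remainder 3/2*y**2 + 65/28*y - 109/28 ≠ 0; add k_3 = 3/2*y**2 + 65/28*y - 109/28 to the basis.

The other S-polynomials (S(h_1,k_3), S(h_2,k_3)) all reduce to 0 modulo the current basis, so we have a Gröbner basis.
Inter-reduce: drop elements whose leading term is divisible by another's, tail-reduce, and make monic.
Reduced Gröbner basis: {x, y**2 + 65/42*y - 109/42}.

Since the reduced bases disagree, the two ideals are not the same.

No, the ideals differ.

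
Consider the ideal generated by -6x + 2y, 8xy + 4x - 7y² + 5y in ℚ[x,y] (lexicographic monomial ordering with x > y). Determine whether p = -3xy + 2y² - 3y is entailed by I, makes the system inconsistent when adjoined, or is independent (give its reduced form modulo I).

-3xy + 2y² - 3y is independent of I; its normal form modulo I is -20/13y.

First compute the reduced Gröbner basis of I by Buchberger's algorithm.
f_1 = -6x + 2y, LT = x.
f_2 = 8xy + 4x - 7y² + 5y, LT = xy.

S(f_1,f_2): lcm = xy. S = -½x + 13/24y² - ⅝y.
  reduce S modulo (f_1, f_2):
  remainder 13/24y² - 19/24y ≠ 0; add h_3 = 13/24y² - 19/24y to the basis.

The other S-polynomials (S(f_1,h_3), S(f_2,h_3)) all reduce to 0 modulo the current basis, so we have a Gröbner basis.
Inter-reduce: drop elements whose leading term is divisible by another's, tail-reduce, and make monic.
Reduced Gröbner basis: {x - ⅓y, y² - 19/13y}.
Label its elements g_1 = x - ⅓y, g_2 = y² - 19/13y.

Reduce p = -3xy + 2y² - 3y modulo G:
  leading term xy: subtract (-3y)·g_1 from -3xy + 2y² - 3y → y² - 3y
  leading term y²: subtract (1)·g_2 from y² - 3y → -20/13y
  leading term y: no divisor's leading term divides it; move -20/13y to the remainder.
  normal form = -20/13y.
The normal form is nonzero, so p ∉ I. Since p minus its normal form lies in I, I + (p) = I + (r) where r = -20/13y; decide whether this ideal is the whole ring.
Run Buchberger on G together with r (pairs among the g_i already reduce to 0 since G is a Gröbner basis):
g_1 = x - ⅓y, LT = x.
g_2 = y² - 19/13y, LT = y².
r = -20/13y, LT = y.

The S-polynomials (S(g_1,g_2), S(g_1,r), S(g_2,r)) all reduce to 0 modulo the current basis, so we have a Gröbner basis.
Inter-reduce: drop elements whose leading term is divisible by another's, tail-reduce, and make monic.
Reduced Gröbner basis: {x, y}.
The reduced Gröbner basis of I + (p) is {x, y} ≠ {1}, a proper ideal, so the enlarged system stays consistent: p is independent of I, with normal form -20/13y.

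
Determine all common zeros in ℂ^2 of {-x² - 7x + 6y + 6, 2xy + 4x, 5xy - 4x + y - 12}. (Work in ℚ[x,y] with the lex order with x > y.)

{(-1, -2)}

Compute a lex Gröbner basis by Buchberger's algorithm.
f_1 = -x² - 7x + 6y + 6, LT = x².
f_2 = 2xy + 4x, LT = xy.
f_3 = 5xy - 4x + y - 12, LT = xy.

S(f_1,f_2): lcm = x²y. S = -2x² + 7xy - 6y² - 6y.
  reduce S modulo (f_1, f_2, f_3):
  remainder -6y² - 18y - 12 ≠ 0; add h_4 = -6y² - 18y - 12 to the basis.

S(f_1,f_3): lcm = x²y. S = ⅘x² + 34/5xy + 12/5x - 6y² - 6y.
  reduce S modulo (f_1, f_2, f_3, h_4):
  remainder -84/5x + 84/5y + 84/5 ≠ 0; add h_5 = -84/5x + 84/5y + 84/5 to the basis.

S(f_2,f_3): lcm = xy. S = 14/5x - ⅕y + 12/5.
  reduce S modulo (f_1, f_2, f_3, h_4, h_5):
  remainder 13/5y + 26/5 ≠ 0; add h_6 = 13/5y + 26/5 to the basis.

The other S-polynomials (S(f_1,h_4), S(f_2,h_4), S(f_3,h_4), S(f_1,h_5), S(f_2,h_5), S(f_3,h_5), S(h_4,h_5), S(f_1,h_6), S(f_2,h_6), S(f_3,h_6), S(h_4,h_6), S(h_5,h_6)) all reduce to 0 modulo the current basis, so we have a Gröbner basis.
Inter-reduce: drop elements whose leading term is divisible by another's, tail-reduce, and make monic.
Reduced Gröbner basis: {x + 1, y + 2}.

The lex basis is triangular: the last element involves only y. Solving y + 2 = 0 gives y ∈ {-2}; substituting each value into the earlier elements determines the remaining variables.
  y = -2: the earlier basis element becomes x + 1 = 0, giving x = -1 — point (-1, -2).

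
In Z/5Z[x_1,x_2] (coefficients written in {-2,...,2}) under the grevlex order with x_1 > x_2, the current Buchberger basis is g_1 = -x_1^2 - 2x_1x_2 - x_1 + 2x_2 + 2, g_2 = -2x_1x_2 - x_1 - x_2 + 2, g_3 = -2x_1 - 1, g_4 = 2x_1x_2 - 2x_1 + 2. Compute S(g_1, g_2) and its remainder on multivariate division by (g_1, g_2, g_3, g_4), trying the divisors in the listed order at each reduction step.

S(g_1, g_2) = 2x_1x_2^2 + 2x_1^2 - 2x_1x_2 - 2x_2^2 + x_1 - 2x_2; remainder on division = 2x_2^2 + 2.

lcm(LM(g_1), LM(g_2)) = x_1^2x_2.
S = (lcm/LT(g_1))·g_1 − (lcm/LT(g_2))·g_2 = 2x_1x_2^2 + 2x_1^2 - 2x_1x_2 - 2x_2^2 + x_1 - 2x_2.
Reduce S modulo (g_1, g_2, g_3, g_4) in that order:
  leading term x_1x_2^2: subtract (-x_2)·g_2 from 2x_1x_2^2 + 2x_1^2 - 2x_1x_2 - 2x_2^2 + x_1 - 2x_2 → 2x_1^2 + 2x_1x_2 + 2x_2^2 + x_1
  leading term x_1^2: subtract (-2)·g_1 from 2x_1^2 + 2x_1x_2 + 2x_2^2 + x_1 → -2x_1x_2 + 2x_2^2 - x_1 - x_2 - 1
  leading term x_1x_2: subtract (1)·g_2 from -2x_1x_2 + 2x_2^2 - x_1 - x_2 - 1 → 2x_2^2 + 2
  leading term x_2^2: no divisor's leading term divides it; move 2x_2^2 to the remainder.
  leading term 1: no divisor's leading term divides it; move 2 to the remainder.
The remainder 2x_2^2 + 2 is nonzero, so it would be added as the next basis element.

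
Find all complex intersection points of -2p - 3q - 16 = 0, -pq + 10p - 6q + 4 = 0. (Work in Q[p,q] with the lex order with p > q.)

{(-2, -4), (-27, 38/3)}

Compute a lex Gröbner basis by Buchberger's algorithm.
f_1 = -2p - 3q - 16, LT = p.
f_2 = -pq + 10p - 6q + 4, LT = pq.

S(f_1,f_2): lcm = pq. S = 10p + 3/2q^2 + 2q + 4.
  leading term p: subtract (-5)·f_1 from 10p + 3/2q^2 + 2q + 4 → 3/2q^2 - 13q - 76
  leading term q^2: no divisor's leading term divides it; move 3/2q^2 to the remainder.
  leading term q: no divisor's leading term divides it; move -13q to the remainder.
  leading term 1: no divisor's leading term divides it; move -76 to the remainder.
  remainder 3/2q^2 - 13q - 76 ≠ 0; add h_3 = 3/2q^2 - 13q - 76 to the basis.

The other S-polynomials (S(f_1,h_3), S(f_2,h_3)) all reduce to 0 modulo the current basis, so we have a Gröbner basis.
Inter-reduce: drop elements whose leading term is divisible by another's, tail-reduce, and make monic.
Reduced Gröbner basis: {p + 3/2q + 8, q^2 - 26/3q - 152/3}.

Since the basis is lex-ordered, q^2 - 26/3q - 152/3 is univariate in q. Its roots are {-4, 38/3}. Back-substituting each root into the other basis elements fixes the other coordinates.
  q = -4: the earlier basis element becomes p + 2 = 0, giving p = -2 — point (-2, -4).
  q = 38/3: the earlier basis element becomes p + 27 = 0, giving p = -27 — point (-27, 38/3).
Check: every point annihilates each of the original generators.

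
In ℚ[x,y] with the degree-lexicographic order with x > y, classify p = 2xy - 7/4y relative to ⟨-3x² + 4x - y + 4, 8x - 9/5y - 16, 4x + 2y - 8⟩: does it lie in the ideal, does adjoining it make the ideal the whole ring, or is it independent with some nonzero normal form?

2xy - 7/4y lies in I (it reduces to 0).

First compute the reduced Gröbner basis of I by Buchberger's algorithm.
f_1 = -3x² + 4x - y + 4, LT = x².
f_2 = 8x - 9/5y - 16, LT = x.
f_3 = 4x + 2y - 8, LT = x.

S(f_1,f_2): lcm = x². S = 9/40xy + ⅔x + ⅓y - 4/3.
  leading term xy: subtract (9/320y)·f_2 from 9/40xy + ⅔x + ⅓y - 4/3 → 81/1600y² + ⅔x + 47/60y - 4/3
  leading term y²: no divisor's leading term divides it; move 81/1600y² to the remainder.
  leading term x: subtract (1/12)·f_2 from ⅔x + 47/60y - 4/3 → 14/15y
  leading term y: no divisor's leading term divides it; move 14/15y to the remainder.
  remainder 81/1600y² + 14/15y ≠ 0; add h_4 = 81/1600y² + 14/15y to the basis.

S(f_1,f_3): lcm = x². S = -½xy + ⅔x + ⅓y - 4/3.
  leading term xy: subtract (-1/16y)·f_2 from -½xy + ⅔x + ⅓y - 4/3 → -9/80y² + ⅔x - ⅔y - 4/3
  leading term y²: subtract (-20/9)·h_4 from -9/80y² + ⅔x - ⅔y - 4/3 → ⅔x + 38/27y - 4/3
  leading term x: subtract (1/12)·f_2 from ⅔x + 38/27y - 4/3 → 841/540y
  leading term y: no divisor's leading term divides it; move 841/540y to the remainder.
  remainder 841/540y ≠ 0; add h_5 = 841/540y to the basis.

The other S-polynomials (S(f_2,f_3), S(f_1,h_4), S(f_2,h_4), S(f_3,h_4), S(f_1,h_5), S(f_2,h_5), S(f_3,h_5), S(h_4,h_5)) all reduce to 0 modulo the current basis, so we have a Gröbner basis.
Inter-reduce: drop elements whose leading term is divisible by another's, tail-reduce, and make monic.
Reduced Gröbner basis: {x - 2, y}.
Label its elements g_1 = x - 2, g_2 = y.

Reduce p = 2xy - 7/4y modulo G:
  leading term xy: subtract (2y)·g_1 from 2xy - 7/4y → 9/4y
  leading term y: subtract (9/4)·g_2 from 9/4y → 0
  normal form = 0.
Since the normal form is 0, p ∈ I.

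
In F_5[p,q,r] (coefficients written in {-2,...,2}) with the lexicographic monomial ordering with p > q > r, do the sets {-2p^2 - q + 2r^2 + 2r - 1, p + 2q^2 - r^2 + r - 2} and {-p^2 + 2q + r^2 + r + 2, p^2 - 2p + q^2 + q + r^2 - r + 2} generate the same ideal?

No, the ideals differ.

Two ideals are equal iff their reduced Gröbner bases coincide (the reduced basis is unique for a fixed ordering).
Buchberger on the first generating set:
f_1 = -2p^2 - q + 2r^2 + 2r - 1, LT = p^2.
f_2 = p + 2q^2 - r^2 + r - 2, LT = p.

S(f_1,f_2): lcm = p^2. S = -2pq^2 + pr^2 - pr + 2p - 2q - r^2 - r - 2.
  reduce S modulo (f_1, f_2):
  remainder -q^4 + q^2r^2 - q^2r + 2q^2 - 2q + r^4 - 2r^3 - r^2 + 2 ≠ 0; add g_3 = -q^4 + q^2r^2 - q^2r + 2q^2 - 2q + r^4 - 2r^3 - r^2 + 2 to the basis.

The other S-polynomials (S(f_1,g_3), S(f_2,g_3)) all reduce to 0 modulo the current basis, so we have a Gröbner basis.
Inter-reduce: drop elements whose leading term is divisible by another's, tail-reduce, and make monic.
Reduced Gröbner basis: {p + 2q^2 - r^2 + r - 2, q^4 - q^2r^2 + q^2r - 2q^2 + 2q - r^4 + 2r^3 + r^2 - 2}.

Buchberger on the second generating set:
h_1 = -p^2 + 2q + r^2 + r + 2, LT = p^2.
h_2 = p^2 - 2p + q^2 + q + r^2 - r + 2, LT = p^2.

S(h_1,h_2): lcm = p^2. S = 2p - q^2 + 2q - 2r^2 + 1.
  reduce S modulo (h_1, h_2):
  remainder 2p - q^2 + 2q - 2r^2 + 1 ≠ 0; add k_3 = 2p - q^2 + 2q - 2r^2 + 1 to the basis.

S(h_1,k_3): lcm = p^2. S = -2pq^2 - pq + pr^2 + 2p - 2q - r^2 - r - 2.
  reduce S modulo (h_1, h_2, k_3):
  remainder -q^4 - q^3 + q^2r^2 - 2q^2 - 2qr^2 - q + r^4 - 2r^2 - r + 2 ≠ 0; add k_4 = -q^4 - q^3 + q^2r^2 - 2q^2 - 2qr^2 - q + r^4 - 2r^2 - r + 2 to the basis.

The other S-polynomials (S(h_2,k_3), S(h_1,k_4), S(h_2,k_4), S(k_3,k_4)) all reduce to 0 modulo the current basis, so we have a Gröbner basis.
Inter-reduce: drop elements whose leading term is divisible by another's, tail-reduce, and make monic.
Reduced Gröbner basis: {p + 2q^2 + q - r^2 - 2, q^4 + q^3 - q^2r^2 + 2q^2 + 2qr^2 + q - r^4 + 2r^2 + r - 2}.

The bases are distinct; the ideals are different.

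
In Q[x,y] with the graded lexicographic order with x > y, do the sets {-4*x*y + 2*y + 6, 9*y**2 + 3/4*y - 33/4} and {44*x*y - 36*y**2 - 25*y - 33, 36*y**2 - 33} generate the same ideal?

No, the ideals differ.

Since reduced Gröbner bases are canonical representatives of ideals under a given ordering, it suffices to compute and compare them.
Buchberger on the first generating set:
f_1 = -4*x*y + 2*y + 6, LT = x*y.
f_2 = 9*y**2 + 3/4*y - 33/4, LT = y**2.

S(f_1,f_2): lcm = x*y**2. S = -1/12*x*y - 1/2*y**2 + 11/12*x - 3/2*y.
  reduce S modulo (f_1, f_2):
  remainder 11/12*x - 3/2*y - 7/12 ≠ 0; add g_3 = 11/12*x - 3/2*y - 7/12 to the basis.

The other S-polynomials (S(f_1,g_3), S(f_2,g_3)) all reduce to 0 modulo the current basis, so we have a Gröbner basis.
Inter-reduce: drop elements whose leading term is divisible by another's, tail-reduce, and make monic.
Reduced Gröbner basis: {y**2 + 1/12*y - 11/12, x - 18/11*y - 7/11}.

Buchberger on the second generating set:
h_1 = 44*x*y - 36*y**2 - 25*y - 33, LT = x*y.
h_2 = 36*y**2 - 33, LT = y**2.

S(h_1,h_2): lcm = x*y**2. S = -9/11*y**3 - 25/44*y**2 + 11/12*x - 3/4*y.
  reduce S modulo (h_1, h_2):
  remainder 11/12*x - 3/2*y - 25/48 ≠ 0; add k_3 = 11/12*x - 3/2*y - 25/48 to the basis.

The other S-polynomials (S(h_1,k_3), S(h_2,k_3)) all reduce to 0 modulo the current basis, so we have a Gröbner basis.
Inter-reduce: drop elements whose leading term is divisible by another's, tail-reduce, and make monic.
Reduced Gröbner basis: {y**2 - 11/12, x - 18/11*y - 25/44}.

Since the reduced bases disagree, the two ideals are not the same.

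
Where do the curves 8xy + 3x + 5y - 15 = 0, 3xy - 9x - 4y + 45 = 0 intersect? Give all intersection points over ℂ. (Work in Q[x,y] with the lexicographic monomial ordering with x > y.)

{(5, 0), (-11/27, 438/47)}

Compute a lex Gröbner basis by Buchberger's algorithm.
f_1 = 8xy + 3x + 5y - 15, LT = xy.
f_2 = 3xy - 9x - 4y + 45, LT = xy.

S(f_1,f_2): lcm = xy. S = 27/8x + 47/24y - 135/8.
  leading term x: no divisor's leading term divides it; move 27/8x to the remainder.
  leading term y: no divisor's leading term divides it; move 47/24y to the remainder.
  leading term 1: no divisor's leading term divides it; move -135/8 to the remainder.
  remainder 27/8x + 47/24y - 135/8 ≠ 0; add h_3 = 27/8x + 47/24y - 135/8 to the basis.

S(f_1,h_3): lcm = xy. S = 3/8x - 47/81y^2 + 45/8y - 15/8.
  leading term x: subtract (1/9)·h_3 from 3/8x - 47/81y^2 + 45/8y - 15/8 → -47/81y^2 + 146/27y
  leading term y^2: no divisor's leading term divides it; move -47/81y^2 to the remainder.
  leading term y: no divisor's leading term divides it; move 146/27y to the remainder.
  remainder -47/81y^2 + 146/27y ≠ 0; add h_4 = -47/81y^2 + 146/27y to the basis.

The other S-polynomials (S(f_2,h_3), S(f_1,h_4), S(f_2,h_4), S(h_3,h_4)) all reduce to 0 modulo the current basis, so we have a Gröbner basis.
Inter-reduce: drop elements whose leading term is divisible by another's, tail-reduce, and make monic.
Reduced Gröbner basis: {x + 47/81y - 5, y^2 - 438/47y}.

From the last basis element, y^2 - 438/47y = 0, so y takes values in {0, 438/47}. Each choice, substituted upward through the basis, yields the corresponding point(s) of the solution set.
  y = 0: the earlier basis element becomes x - 5 = 0, giving x = 5 — point (5, 0).
  y = 438/47: the earlier basis element becomes x + 11/27 = 0, giving x = -11/27 — point (-11/27, 438/47).
Each listed point satisfies every original equation (direct substitution).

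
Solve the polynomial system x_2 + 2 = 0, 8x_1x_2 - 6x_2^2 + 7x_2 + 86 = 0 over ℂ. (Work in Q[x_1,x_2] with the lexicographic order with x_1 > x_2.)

Compute a lex Gröbner basis by Buchberger's algorithm.
f_1 = x_2 + 2, LT = x_2.
f_2 = 8x_1x_2 - 6x_2^2 + 7x_2 + 86, LT = x_1x_2.

S(f_1,f_2): lcm = x_1x_2. S = 2x_1 + 3/4x_2^2 - 7/8x_2 - 43/4.
  reduce S modulo (f_1, f_2):
  remainder 2x_1 - 6 ≠ 0; add h_3 = 2x_1 - 6 to the basis.

The other S-polynomials (S(f_1,h_3), S(f_2,h_3)) all reduce to 0 modulo the current basis, so we have a Gröbner basis.
Inter-reduce: drop elements whose leading term is divisible by another's, tail-reduce, and make monic.
Reduced Gröbner basis: {x_1 - 3, x_2 + 2}.

Since the basis is lex-ordered, x_2 + 2 is univariate in x_2. Its roots are {-2}. Back-substituting each root into the other basis elements fixes the other coordinates.
  x_2 = -2: the earlier basis element becomes x_1 - 3 = 0, giving x_1 = 3 — point (3, -2).
A lex Gröbner basis triangularizes the system, enabling back-substitution.

{(3, -2)}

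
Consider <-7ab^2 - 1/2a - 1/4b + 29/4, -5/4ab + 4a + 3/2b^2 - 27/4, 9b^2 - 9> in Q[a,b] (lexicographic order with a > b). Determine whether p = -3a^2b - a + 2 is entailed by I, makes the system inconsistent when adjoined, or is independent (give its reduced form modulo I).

First compute the reduced Gröbner basis of I by Buchberger's algorithm.
f_1 = -7ab^2 - 1/2a - 1/4b + 29/4, LT = ab^2.
f_2 = -5/4ab + 4a + 3/2b^2 - 27/4, LT = ab.
f_3 = 9b^2 - 9, LT = b^2.

S(f_1,f_2): lcm = ab^2. S = 16/5ab + 1/14a + 6/5b^3 - 751/140b - 29/28.
  leading term ab: subtract (-64/25)·f_2 from 16/5ab + 1/14a + 6/5b^3 - 751/140b - 29/28 → 3609/350a + 6/5b^3 + 96/25b^2 - 751/140b - 12821/700
  leading term a: no divisor's leading term divides it; move 3609/350a to the remainder.
  leading term b^3: subtract (2/15b)·f_3 from 6/5b^3 + 96/25b^2 - 751/140b - 12821/700 → 96/25b^2 - 583/140b - 12821/700
  leading term b^2: subtract (32/75)·f_3 from 96/25b^2 - 583/140b - 12821/700 → -583/140b - 10133/700
  leading term b: no divisor's leading term divides it; move -583/140b to the remainder.
  leading term 1: no divisor's leading term divides it; move -10133/700 to the remainder.
  remainder 3609/350a - 583/140b - 10133/700 ≠ 0; add h_4 = 3609/350a - 583/140b - 10133/700 to the basis.

S(f_1,f_3): lcm = ab^2. S = 15/14a + 1/28b - 29/28.
  leading term a: subtract (125/1203)·h_4 from 15/14a + 1/28b - 29/28 → 1127/2406b + 1127/2406
  leading term b: no divisor's leading term divides it; move 1127/2406b to the remainder.
  leading term 1: no divisor's leading term divides it; move 1127/2406 to the remainder.
  remainder 1127/2406b + 1127/2406 ≠ 0; add h_5 = 1127/2406b + 1127/2406 to the basis.

The other S-polynomials (S(f_2,f_3), S(f_1,h_4), S(f_2,h_4), S(f_3,h_4), S(f_1,h_5), S(f_2,h_5), S(f_3,h_5), S(h_4,h_5)) all reduce to 0 modulo the current basis, so we have a Gröbner basis.
Inter-reduce: drop elements whose leading term is divisible by another's, tail-reduce, and make monic.
Reduced Gröbner basis: {a - 1, b + 1}.
Label its elements g_1 = a - 1, g_2 = b + 1.

Reduce p = -3a^2b - a + 2 modulo G:
  leading term a^2b: subtract (-3ab)·g_1 from -3a^2b - a + 2 → -3ab - a + 2
  leading term ab: subtract (-3b)·g_1 from -3ab - a + 2 → -a - 3b + 2
  leading term a: subtract (-1)·g_1 from -a - 3b + 2 → -3b + 1
  leading term b: subtract (-3)·g_2 from -3b + 1 → 4
  leading term 1: no divisor's leading term divides it; move 4 to the remainder.
  normal form = 4.
The normal form is nonzero, so p ∉ I. Since p minus its normal form lies in I, I + (p) = I + (r) where r = 4; decide whether this ideal is the whole ring.
Here r = 4 is a nonzero constant, hence a unit: 1 ∈ I + (p), the Gröbner basis of I + (p) is {1}, and the enlarged system has no common solution — adjoining p is inconsistent.

Adjoining -3a^2b - a + 2 makes the ideal the whole ring: the system is inconsistent.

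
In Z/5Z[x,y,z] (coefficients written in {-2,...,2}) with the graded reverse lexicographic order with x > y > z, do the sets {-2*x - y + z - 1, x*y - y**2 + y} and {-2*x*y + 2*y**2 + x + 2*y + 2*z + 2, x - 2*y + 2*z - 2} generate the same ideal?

For a fixed monomial order, each ideal has a unique reduced Gröbner basis; comparing bases decides equality.
Buchberger on the first generating set:
f_1 = -2*x - y + z - 1, LT = x.
f_2 = x*y - y**2 + y, LT = x*y.

S(f_1,f_2): lcm = x*y. S = -y**2 + 2*y*z + 2*y.
  reduce S modulo (f_1, f_2):
  remainder -y**2 + 2*y*z + 2*y ≠ 0; add g_3 = -y**2 + 2*y*z + 2*y to the basis.

The other S-polynomials (S(f_1,g_3), S(f_2,g_3)) all reduce to 0 modulo the current basis, so we have a Gröbner basis.
Inter-reduce: drop elements whose leading term is divisible by another's, tail-reduce, and make monic.
Reduced Gröbner basis: {y**2 - 2*y*z - 2*y, x - 2*y + 2*z - 2}.

Buchberger on the second generating set:
h_1 = -2*x*y + 2*y**2 + x + 2*y + 2*z + 2, LT = x*y.
h_2 = x - 2*y + 2*z - 2, LT = x.

S(h_1,h_2): lcm = x*y. S = y**2 - 2*y*z + 2*x + y - z - 1.
  reduce S modulo (h_1, h_2):
  remainder y**2 - 2*y*z - 2 ≠ 0; add k_3 = y**2 - 2*y*z - 2 to the basis.

The other S-polynomials (S(h_1,k_3), S(h_2,k_3)) all reduce to 0 modulo the current basis, so we have a Gröbner basis.
Inter-reduce: drop elements whose leading term is divisible by another's, tail-reduce, and make monic.
Reduced Gröbner basis: {y**2 - 2*y*z - 2, x - 2*y + 2*z - 2}.

These differ, so the ideals are not equal.

No, the ideals differ.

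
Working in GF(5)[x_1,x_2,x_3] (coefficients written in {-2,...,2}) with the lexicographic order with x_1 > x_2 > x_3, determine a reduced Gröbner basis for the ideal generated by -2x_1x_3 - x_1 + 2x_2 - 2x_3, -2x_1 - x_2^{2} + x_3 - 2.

f_1 = -2x_1x_3 - x_1 + 2x_2 - 2x_3, LT = x_1x_3.
f_2 = -2x_1 - x_2^{2} + x_3 - 2, LT = x_1.

S(f_1,f_2): lcm = x_1x_3. S = -2x_1 + 2x_2^{2}x_3 - x_2 - 2x_3^{2}.
  leading term x_1: subtract (1)·f_2 from -2x_1 + 2x_2^{2}x_3 - x_2 - 2x_3^{2} → 2x_2^{2}x_3 + x_2^{2} - x_2 - 2x_3^{2} - x_3 + 2
  leading term x_2^{2}x_3: no divisor's leading term divides it; move 2x_2^{2}x_3 to the remainder.
  leading term x_2^{2}: no divisor's leading term divides it; move x_2^{2} to the remainder.
  leading term x_2: no divisor's leading term divides it; move -x_2 to the remainder.
  leading term x_3^{2}: no divisor's leading term divides it; move -2x_3^{2} to the remainder.
  leading term x_3: no divisor's leading term divides it; move -x_3 to the remainder.
  leading term 1: no divisor's leading term divides it; move 2 to the remainder.
  remainder 2x_2^{2}x_3 + x_2^{2} - x_2 - 2x_3^{2} - x_3 + 2 ≠ 0; add g_3 = 2x_2^{2}x_3 + x_2^{2} - x_2 - 2x_3^{2} - x_3 + 2 to the basis.

S(f_1,g_3): lcm = x_1x_2^{2}x_3. S = -2x_1x_2 + x_1x_3^{2} - 2x_1x_3 - x_1 - x_2^{3} + x_2^{2}x_3.
  leading term x_1x_2: subtract (x_2)·f_2 from -2x_1x_2 + x_1x_3^{2} - 2x_1x_3 - x_1 - x_2^{3} + x_2^{2}x_3 → x_1x_3^{2} - 2x_1x_3 - x_1 + x_2^{2}x_3 - x_2x_3 + 2x_2
  leading term x_1x_3^{2}: subtract (2x_3)·f_1 from x_1x_3^{2} - 2x_1x_3 - x_1 + x_2^{2}x_3 - x_2x_3 + 2x_2 → -x_1 + x_2^{2}x_3 + 2x_2 - x_3^{2}
  leading term x_1: subtract (-2)·f_2 from -x_1 + x_2^{2}x_3 + 2x_2 - x_3^{2} → x_2^{2}x_3 - 2x_2^{2} + 2x_2 - x_3^{2} + 2x_3 + 1
  leading term x_2^{2}x_3: subtract (-2)·g_3 from x_2^{2}x_3 - 2x_2^{2} + 2x_2 - x_3^{2} + 2x_3 + 1 → 0
  remainder 0.

S(f_2,g_3): leading monomials are coprime, so the S-polynomial reduces to 0 (Buchberger's first criterion).
Every S-polynomial of the final basis reduces to 0, so we have a Gröbner basis.
Inter-reduce: drop elements whose leading term is divisible by another's, tail-reduce, and make monic.

G = {x_1 - 2x_2^{2} + 2x_3 + 1, x_2^{2}x_3 - 2x_2^{2} + 2x_2 - x_3^{2} + 2x_3 + 1}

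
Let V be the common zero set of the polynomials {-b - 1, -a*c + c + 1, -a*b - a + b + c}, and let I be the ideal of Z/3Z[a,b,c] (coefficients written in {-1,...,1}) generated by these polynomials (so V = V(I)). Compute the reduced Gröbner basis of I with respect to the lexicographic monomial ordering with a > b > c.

G = {a + 1, b + 1, c - 1}

f_1 = -b - 1, LT = b.
f_2 = -a*c + c + 1, LT = a*c.
f_3 = -a*b - a + b + c, LT = a*b.

S(f_1,f_3): lcm = a*b. S = b + c.
  leading term b: subtract (-1)·f_1 from b + c → c - 1
  leading term c: no divisor's leading term divides it; move c to the remainder.
  leading term 1: no divisor's leading term divides it; move -1 to the remainder.
  remainder c - 1 ≠ 0; add g_4 = c - 1 to the basis.

S(f_2,g_4): lcm = a*c. S = a - c - 1.
  leading term a: no divisor's leading term divides it; move a to the remainder.
  leading term c: subtract (-1)·g_4 from -c - 1 → 1
  leading term 1: no divisor's leading term divides it; move 1 to the remainder.
  remainder a + 1 ≠ 0; add g_5 = a + 1 to the basis.

The other S-polynomials (S(f_1,f_2), S(f_2,f_3), S(f_1,g_4), S(f_3,g_4), S(f_1,g_5), S(f_2,g_5), S(f_3,g_5), S(g_4,g_5)) all reduce to 0 modulo the current basis, so we have a Gröbner basis.
Inter-reduce: drop elements whose leading term is divisible by another's, tail-reduce, and make monic.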